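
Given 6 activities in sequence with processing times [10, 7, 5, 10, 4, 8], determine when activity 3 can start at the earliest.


Activity 3 starts after activities 1 through 2 complete.
Predecessor durations: [10, 7]
ES = 10 + 7 = 17

17


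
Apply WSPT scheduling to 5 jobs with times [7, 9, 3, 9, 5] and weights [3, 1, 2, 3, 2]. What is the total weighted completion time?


Compute p/w ratios and sort ascending (WSPT): [(3, 2), (7, 3), (5, 2), (9, 3), (9, 1)]
Compute weighted completion times:
  Job (p=3,w=2): C=3, w*C=2*3=6
  Job (p=7,w=3): C=10, w*C=3*10=30
  Job (p=5,w=2): C=15, w*C=2*15=30
  Job (p=9,w=3): C=24, w*C=3*24=72
  Job (p=9,w=1): C=33, w*C=1*33=33
Total weighted completion time = 171

171


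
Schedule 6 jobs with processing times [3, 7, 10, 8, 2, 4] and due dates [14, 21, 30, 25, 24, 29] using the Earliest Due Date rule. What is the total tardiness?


Sort by due date (EDD order): [(3, 14), (7, 21), (2, 24), (8, 25), (4, 29), (10, 30)]
Compute completion times and tardiness:
  Job 1: p=3, d=14, C=3, tardiness=max(0,3-14)=0
  Job 2: p=7, d=21, C=10, tardiness=max(0,10-21)=0
  Job 3: p=2, d=24, C=12, tardiness=max(0,12-24)=0
  Job 4: p=8, d=25, C=20, tardiness=max(0,20-25)=0
  Job 5: p=4, d=29, C=24, tardiness=max(0,24-29)=0
  Job 6: p=10, d=30, C=34, tardiness=max(0,34-30)=4
Total tardiness = 4

4


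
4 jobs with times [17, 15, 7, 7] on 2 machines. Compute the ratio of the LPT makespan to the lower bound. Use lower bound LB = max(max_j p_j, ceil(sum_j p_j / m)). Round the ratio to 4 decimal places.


LPT order: [17, 15, 7, 7]
Machine loads after assignment: [24, 22]
LPT makespan = 24
Lower bound = max(max_job, ceil(total/2)) = max(17, 23) = 23
Ratio = 24 / 23 = 1.0435

1.0435


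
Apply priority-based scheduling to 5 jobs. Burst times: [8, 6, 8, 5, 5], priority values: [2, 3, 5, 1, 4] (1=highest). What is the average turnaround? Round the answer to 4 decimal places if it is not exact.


Sort by priority (ascending = highest first):
Order: [(1, 5), (2, 8), (3, 6), (4, 5), (5, 8)]
Completion times:
  Priority 1, burst=5, C=5
  Priority 2, burst=8, C=13
  Priority 3, burst=6, C=19
  Priority 4, burst=5, C=24
  Priority 5, burst=8, C=32
Average turnaround = 93/5 = 18.6

18.6


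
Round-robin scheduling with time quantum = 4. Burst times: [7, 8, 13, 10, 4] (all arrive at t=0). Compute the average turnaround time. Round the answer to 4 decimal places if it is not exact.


Time quantum = 4
Execution trace:
  J1 runs 4 units, time = 4
  J2 runs 4 units, time = 8
  J3 runs 4 units, time = 12
  J4 runs 4 units, time = 16
  J5 runs 4 units, time = 20
  J1 runs 3 units, time = 23
  J2 runs 4 units, time = 27
  J3 runs 4 units, time = 31
  J4 runs 4 units, time = 35
  J3 runs 4 units, time = 39
  J4 runs 2 units, time = 41
  J3 runs 1 units, time = 42
Finish times: [23, 27, 42, 41, 20]
Average turnaround = 153/5 = 30.6

30.6


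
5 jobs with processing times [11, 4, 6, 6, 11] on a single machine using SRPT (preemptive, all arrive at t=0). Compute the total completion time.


Since all jobs arrive at t=0, SRPT equals SPT ordering.
SPT order: [4, 6, 6, 11, 11]
Completion times:
  Job 1: p=4, C=4
  Job 2: p=6, C=10
  Job 3: p=6, C=16
  Job 4: p=11, C=27
  Job 5: p=11, C=38
Total completion time = 4 + 10 + 16 + 27 + 38 = 95

95


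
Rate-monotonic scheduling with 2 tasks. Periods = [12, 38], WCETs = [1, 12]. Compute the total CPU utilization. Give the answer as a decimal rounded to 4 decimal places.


Compute individual utilizations (exact fractions):
  Task 1: C/T = 1/12 (approx. 0.0833)
  Task 2: C/T = 12/38 = 6/19 (approx. 0.3158)
Total utilization U = 1/12 + 6/19 = 91/228
Rounded to 4 decimal places: U = 0.3991
RM (Liu & Layland) bound for 2 tasks = 0.828427; compare with U = 91/228 (approx. 0.399123)
U <= bound, so schedulable by RM sufficient condition.

0.3991


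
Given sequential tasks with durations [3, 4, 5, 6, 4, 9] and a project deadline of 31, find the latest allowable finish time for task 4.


LF(activity 4) = deadline - sum of successor durations
Successors: activities 5 through 6 with durations [4, 9]
Sum of successor durations = 13
LF = 31 - 13 = 18

18


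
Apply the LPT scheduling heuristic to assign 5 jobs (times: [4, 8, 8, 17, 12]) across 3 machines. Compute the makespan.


Sort jobs in decreasing order (LPT): [17, 12, 8, 8, 4]
Assign each job to the least loaded machine:
  Machine 1: jobs [17], load = 17
  Machine 2: jobs [12, 4], load = 16
  Machine 3: jobs [8, 8], load = 16
Makespan = max load = 17

17


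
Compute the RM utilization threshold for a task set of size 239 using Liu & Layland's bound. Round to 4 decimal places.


Compute 2^(1/239) = 1.0029044070
Subtract 1: 1.0029044070 - 1 = 0.0029044070
Multiply by n: 239 * 0.0029044070 = 0.6941532730
Round to 4 dp: 0.6942

0.6942


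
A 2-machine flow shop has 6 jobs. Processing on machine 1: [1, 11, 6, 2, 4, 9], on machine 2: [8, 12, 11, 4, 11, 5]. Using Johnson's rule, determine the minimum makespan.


Apply Johnson's rule:
  Group 1 (a <= b): [(1, 1, 8), (4, 2, 4), (5, 4, 11), (3, 6, 11), (2, 11, 12)]
  Group 2 (a > b): [(6, 9, 5)]
Optimal job order: [1, 4, 5, 3, 2, 6]
Schedule:
  Job 1: M1 done at 1, M2 done at 9
  Job 4: M1 done at 3, M2 done at 13
  Job 5: M1 done at 7, M2 done at 24
  Job 3: M1 done at 13, M2 done at 35
  Job 2: M1 done at 24, M2 done at 47
  Job 6: M1 done at 33, M2 done at 52
Makespan = 52

52


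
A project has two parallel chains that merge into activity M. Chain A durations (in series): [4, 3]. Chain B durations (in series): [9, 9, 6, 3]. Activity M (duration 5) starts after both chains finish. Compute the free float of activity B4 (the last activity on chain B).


ES(B4) = sum of predecessors on chain B = 24
EF(B4) = ES + duration = 24 + 3 = 27
Successor of B4 is M. ES(M) = max(sum(A), sum(B)) = max(7, 27) = 27
Free float = ES(successor) - EF(current) = 27 - 27 = 0

0


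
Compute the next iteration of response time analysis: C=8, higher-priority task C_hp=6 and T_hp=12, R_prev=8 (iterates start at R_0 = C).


R_next = C + ceil(R_prev / T_hp) * C_hp
ceil(8 / 12) = ceil(0.6667) = 1
Interference = 1 * 6 = 6
R_next = 8 + 6 = 14

14


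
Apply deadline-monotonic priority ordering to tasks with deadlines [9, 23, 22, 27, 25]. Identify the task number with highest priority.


Sort tasks by relative deadline (ascending):
  Task 1: deadline = 9
  Task 3: deadline = 22
  Task 2: deadline = 23
  Task 5: deadline = 25
  Task 4: deadline = 27
Priority order (highest first): [1, 3, 2, 5, 4]
Highest priority task = 1

1


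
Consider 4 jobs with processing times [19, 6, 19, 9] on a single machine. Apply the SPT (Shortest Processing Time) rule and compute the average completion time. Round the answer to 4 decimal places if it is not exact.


Sort jobs by processing time (SPT order): [6, 9, 19, 19]
Compute completion times sequentially:
  Job 1: processing = 6, completes at 6
  Job 2: processing = 9, completes at 15
  Job 3: processing = 19, completes at 34
  Job 4: processing = 19, completes at 53
Sum of completion times = 108
Average completion time = 108/4 = 27.0

27.0


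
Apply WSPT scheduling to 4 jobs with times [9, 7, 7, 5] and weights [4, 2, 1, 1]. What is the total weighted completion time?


Compute p/w ratios and sort ascending (WSPT): [(9, 4), (7, 2), (5, 1), (7, 1)]
Compute weighted completion times:
  Job (p=9,w=4): C=9, w*C=4*9=36
  Job (p=7,w=2): C=16, w*C=2*16=32
  Job (p=5,w=1): C=21, w*C=1*21=21
  Job (p=7,w=1): C=28, w*C=1*28=28
Total weighted completion time = 117

117


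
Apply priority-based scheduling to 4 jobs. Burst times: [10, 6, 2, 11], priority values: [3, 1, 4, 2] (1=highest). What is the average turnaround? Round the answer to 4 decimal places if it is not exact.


Sort by priority (ascending = highest first):
Order: [(1, 6), (2, 11), (3, 10), (4, 2)]
Completion times:
  Priority 1, burst=6, C=6
  Priority 2, burst=11, C=17
  Priority 3, burst=10, C=27
  Priority 4, burst=2, C=29
Average turnaround = 79/4 = 19.75

19.75


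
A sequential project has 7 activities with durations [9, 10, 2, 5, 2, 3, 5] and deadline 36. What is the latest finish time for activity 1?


LF(activity 1) = deadline - sum of successor durations
Successors: activities 2 through 7 with durations [10, 2, 5, 2, 3, 5]
Sum of successor durations = 27
LF = 36 - 27 = 9

9


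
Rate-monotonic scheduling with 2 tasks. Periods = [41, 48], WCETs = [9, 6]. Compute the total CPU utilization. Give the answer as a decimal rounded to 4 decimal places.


Compute individual utilizations (exact fractions):
  Task 1: C/T = 9/41 (approx. 0.2195)
  Task 2: C/T = 6/48 = 1/8 (approx. 0.125)
Total utilization U = 9/41 + 1/8 = 113/328
Rounded to 4 decimal places: U = 0.3445
RM (Liu & Layland) bound for 2 tasks = 0.828427; compare with U = 113/328 (approx. 0.344512)
U <= bound, so schedulable by RM sufficient condition.

0.3445


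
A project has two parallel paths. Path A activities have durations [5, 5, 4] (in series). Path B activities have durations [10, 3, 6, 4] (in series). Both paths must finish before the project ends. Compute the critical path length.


Path A total = 5 + 5 + 4 = 14
Path B total = 10 + 3 + 6 + 4 = 23
Critical path = longest path = max(14, 23) = 23

23


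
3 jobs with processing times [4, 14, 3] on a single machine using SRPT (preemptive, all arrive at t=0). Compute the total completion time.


Since all jobs arrive at t=0, SRPT equals SPT ordering.
SPT order: [3, 4, 14]
Completion times:
  Job 1: p=3, C=3
  Job 2: p=4, C=7
  Job 3: p=14, C=21
Total completion time = 3 + 7 + 21 = 31

31


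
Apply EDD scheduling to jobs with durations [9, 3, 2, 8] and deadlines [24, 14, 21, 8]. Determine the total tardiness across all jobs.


Sort by due date (EDD order): [(8, 8), (3, 14), (2, 21), (9, 24)]
Compute completion times and tardiness:
  Job 1: p=8, d=8, C=8, tardiness=max(0,8-8)=0
  Job 2: p=3, d=14, C=11, tardiness=max(0,11-14)=0
  Job 3: p=2, d=21, C=13, tardiness=max(0,13-21)=0
  Job 4: p=9, d=24, C=22, tardiness=max(0,22-24)=0
Total tardiness = 0

0


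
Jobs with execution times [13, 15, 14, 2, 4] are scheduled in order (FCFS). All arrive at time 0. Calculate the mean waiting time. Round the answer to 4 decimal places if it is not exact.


FCFS order (as given): [13, 15, 14, 2, 4]
Waiting times:
  Job 1: wait = 0
  Job 2: wait = 13
  Job 3: wait = 28
  Job 4: wait = 42
  Job 5: wait = 44
Sum of waiting times = 127
Average waiting time = 127/5 = 25.4

25.4


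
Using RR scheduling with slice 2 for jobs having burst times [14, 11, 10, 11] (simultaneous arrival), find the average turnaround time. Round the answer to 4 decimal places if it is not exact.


Time quantum = 2
Execution trace:
  J1 runs 2 units, time = 2
  J2 runs 2 units, time = 4
  J3 runs 2 units, time = 6
  J4 runs 2 units, time = 8
  J1 runs 2 units, time = 10
  J2 runs 2 units, time = 12
  J3 runs 2 units, time = 14
  J4 runs 2 units, time = 16
  J1 runs 2 units, time = 18
  J2 runs 2 units, time = 20
  J3 runs 2 units, time = 22
  J4 runs 2 units, time = 24
  J1 runs 2 units, time = 26
  J2 runs 2 units, time = 28
  J3 runs 2 units, time = 30
  J4 runs 2 units, time = 32
  J1 runs 2 units, time = 34
  J2 runs 2 units, time = 36
  J3 runs 2 units, time = 38
  J4 runs 2 units, time = 40
  J1 runs 2 units, time = 42
  J2 runs 1 units, time = 43
  J4 runs 1 units, time = 44
  J1 runs 2 units, time = 46
Finish times: [46, 43, 38, 44]
Average turnaround = 171/4 = 42.75

42.75


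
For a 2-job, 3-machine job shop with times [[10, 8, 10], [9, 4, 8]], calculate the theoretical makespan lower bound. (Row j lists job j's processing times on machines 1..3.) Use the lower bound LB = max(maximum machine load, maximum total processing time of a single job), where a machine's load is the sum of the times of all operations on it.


Machine loads:
  Machine 1: 10 + 9 = 19
  Machine 2: 8 + 4 = 12
  Machine 3: 10 + 8 = 18
Max machine load = 19
Job totals:
  Job 1: 28
  Job 2: 21
Max job total = 28
Lower bound = max(19, 28) = 28

28


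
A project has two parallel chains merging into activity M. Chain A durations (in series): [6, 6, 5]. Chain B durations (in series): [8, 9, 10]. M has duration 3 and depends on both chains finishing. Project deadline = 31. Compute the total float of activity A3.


Forward pass: ES(A3) = sum of predecessors on chain A = 12
EF = ES + duration = 12 + 5 = 17
Backward pass: LF(M) = deadline = 31; LS(M) = 31 - 3 = 28
LF(A3) = LS(M) - sum(successors on chain A) = 28 - 0 = 28
LS = LF - duration = 28 - 5 = 23
Total float = LS - ES = 23 - 12 = 11

11


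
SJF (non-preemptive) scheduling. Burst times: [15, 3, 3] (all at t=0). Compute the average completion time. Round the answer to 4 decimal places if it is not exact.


SJF order (ascending): [3, 3, 15]
Completion times:
  Job 1: burst=3, C=3
  Job 2: burst=3, C=6
  Job 3: burst=15, C=21
Average completion = 30/3 = 10.0

10.0


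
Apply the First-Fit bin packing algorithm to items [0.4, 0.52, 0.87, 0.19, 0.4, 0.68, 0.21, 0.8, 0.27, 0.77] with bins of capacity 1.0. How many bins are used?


Place items sequentially using First-Fit:
  Item 0.4 -> new Bin 1
  Item 0.52 -> Bin 1 (now 0.92)
  Item 0.87 -> new Bin 2
  Item 0.19 -> new Bin 3
  Item 0.4 -> Bin 3 (now 0.59)
  Item 0.68 -> new Bin 4
  Item 0.21 -> Bin 3 (now 0.8)
  Item 0.8 -> new Bin 5
  Item 0.27 -> Bin 4 (now 0.95)
  Item 0.77 -> new Bin 6
Total bins used = 6

6


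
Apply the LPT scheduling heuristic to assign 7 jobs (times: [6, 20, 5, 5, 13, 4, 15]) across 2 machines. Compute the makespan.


Sort jobs in decreasing order (LPT): [20, 15, 13, 6, 5, 5, 4]
Assign each job to the least loaded machine:
  Machine 1: jobs [20, 6, 5, 4], load = 35
  Machine 2: jobs [15, 13, 5], load = 33
Makespan = max load = 35

35


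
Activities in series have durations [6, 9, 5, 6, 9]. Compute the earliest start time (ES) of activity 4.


Activity 4 starts after activities 1 through 3 complete.
Predecessor durations: [6, 9, 5]
ES = 6 + 9 + 5 = 20

20


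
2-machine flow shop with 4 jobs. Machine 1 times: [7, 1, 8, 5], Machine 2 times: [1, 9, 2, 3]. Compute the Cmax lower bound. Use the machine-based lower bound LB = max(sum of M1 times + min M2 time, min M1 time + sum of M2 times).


LB1 = sum(M1 times) + min(M2 times) = 21 + 1 = 22
LB2 = min(M1 times) + sum(M2 times) = 1 + 15 = 16
Lower bound = max(LB1, LB2) = max(22, 16) = 22

22


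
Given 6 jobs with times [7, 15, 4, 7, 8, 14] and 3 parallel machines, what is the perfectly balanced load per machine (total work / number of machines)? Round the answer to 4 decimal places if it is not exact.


Total processing time = 7 + 15 + 4 + 7 + 8 + 14 = 55
Number of machines = 3
Ideal balanced load = 55 / 3 = 18.3333

18.3333


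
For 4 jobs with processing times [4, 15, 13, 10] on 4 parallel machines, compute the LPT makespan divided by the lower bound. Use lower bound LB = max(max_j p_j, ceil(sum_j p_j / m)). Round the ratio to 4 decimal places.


LPT order: [15, 13, 10, 4]
Machine loads after assignment: [15, 13, 10, 4]
LPT makespan = 15
Lower bound = max(max_job, ceil(total/4)) = max(15, 11) = 15
Ratio = 15 / 15 = 1.0

1.0


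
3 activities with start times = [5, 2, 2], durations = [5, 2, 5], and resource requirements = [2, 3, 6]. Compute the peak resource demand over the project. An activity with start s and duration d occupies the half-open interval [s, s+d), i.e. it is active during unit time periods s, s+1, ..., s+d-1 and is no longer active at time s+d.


Each activity i is active on [start_i, start_i + duration_i).
Compute total resource usage per time slot:
  t=0: active resources = [], total = 0
  t=1: active resources = [], total = 0
  t=2: active resources = [3, 6], total = 9
  t=3: active resources = [3, 6], total = 9
  t=4: active resources = [6], total = 6
  t=5: active resources = [2, 6], total = 8
  t=6: active resources = [2, 6], total = 8
  t=7: active resources = [2], total = 2
  t=8: active resources = [2], total = 2
  t=9: active resources = [2], total = 2
Peak resource demand = 9

9


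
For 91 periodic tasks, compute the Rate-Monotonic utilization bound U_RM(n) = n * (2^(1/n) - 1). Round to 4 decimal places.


Compute 2^(1/91) = 1.0076460851
Subtract 1: 1.0076460851 - 1 = 0.0076460851
Multiply by n: 91 * 0.0076460851 = 0.6957937441
Round to 4 dp: 0.6958

0.6958


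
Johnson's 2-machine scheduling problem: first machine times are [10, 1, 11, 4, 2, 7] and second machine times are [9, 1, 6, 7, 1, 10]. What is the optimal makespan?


Apply Johnson's rule:
  Group 1 (a <= b): [(2, 1, 1), (4, 4, 7), (6, 7, 10)]
  Group 2 (a > b): [(1, 10, 9), (3, 11, 6), (5, 2, 1)]
Optimal job order: [2, 4, 6, 1, 3, 5]
Schedule:
  Job 2: M1 done at 1, M2 done at 2
  Job 4: M1 done at 5, M2 done at 12
  Job 6: M1 done at 12, M2 done at 22
  Job 1: M1 done at 22, M2 done at 31
  Job 3: M1 done at 33, M2 done at 39
  Job 5: M1 done at 35, M2 done at 40
Makespan = 40

40


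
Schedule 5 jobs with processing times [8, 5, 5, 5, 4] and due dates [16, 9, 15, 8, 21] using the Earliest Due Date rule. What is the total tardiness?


Sort by due date (EDD order): [(5, 8), (5, 9), (5, 15), (8, 16), (4, 21)]
Compute completion times and tardiness:
  Job 1: p=5, d=8, C=5, tardiness=max(0,5-8)=0
  Job 2: p=5, d=9, C=10, tardiness=max(0,10-9)=1
  Job 3: p=5, d=15, C=15, tardiness=max(0,15-15)=0
  Job 4: p=8, d=16, C=23, tardiness=max(0,23-16)=7
  Job 5: p=4, d=21, C=27, tardiness=max(0,27-21)=6
Total tardiness = 14

14


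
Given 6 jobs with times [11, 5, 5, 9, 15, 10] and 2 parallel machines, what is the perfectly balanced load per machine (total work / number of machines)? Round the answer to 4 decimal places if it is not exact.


Total processing time = 11 + 5 + 5 + 9 + 15 + 10 = 55
Number of machines = 2
Ideal balanced load = 55 / 2 = 27.5

27.5


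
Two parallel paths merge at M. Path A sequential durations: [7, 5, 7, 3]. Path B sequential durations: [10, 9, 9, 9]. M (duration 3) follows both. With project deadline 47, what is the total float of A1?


Forward pass: ES(A1) = sum of predecessors on chain A = 0
EF = ES + duration = 0 + 7 = 7
Backward pass: LF(M) = deadline = 47; LS(M) = 47 - 3 = 44
LF(A1) = LS(M) - sum(successors on chain A) = 44 - 15 = 29
LS = LF - duration = 29 - 7 = 22
Total float = LS - ES = 22 - 0 = 22

22


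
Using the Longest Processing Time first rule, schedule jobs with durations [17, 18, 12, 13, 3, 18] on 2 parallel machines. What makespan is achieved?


Sort jobs in decreasing order (LPT): [18, 18, 17, 13, 12, 3]
Assign each job to the least loaded machine:
  Machine 1: jobs [18, 17, 3], load = 38
  Machine 2: jobs [18, 13, 12], load = 43
Makespan = max load = 43

43


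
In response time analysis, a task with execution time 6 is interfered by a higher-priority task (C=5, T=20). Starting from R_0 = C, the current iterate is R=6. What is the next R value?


R_next = C + ceil(R_prev / T_hp) * C_hp
ceil(6 / 20) = ceil(0.3) = 1
Interference = 1 * 5 = 5
R_next = 6 + 5 = 11

11


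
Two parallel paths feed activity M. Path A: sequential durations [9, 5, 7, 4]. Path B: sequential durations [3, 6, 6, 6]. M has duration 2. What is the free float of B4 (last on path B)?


ES(B4) = sum of predecessors on chain B = 15
EF(B4) = ES + duration = 15 + 6 = 21
Successor of B4 is M. ES(M) = max(sum(A), sum(B)) = max(25, 21) = 25
Free float = ES(successor) - EF(current) = 25 - 21 = 4

4


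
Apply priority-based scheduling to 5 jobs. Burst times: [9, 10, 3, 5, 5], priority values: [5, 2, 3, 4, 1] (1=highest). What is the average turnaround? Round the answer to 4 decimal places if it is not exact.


Sort by priority (ascending = highest first):
Order: [(1, 5), (2, 10), (3, 3), (4, 5), (5, 9)]
Completion times:
  Priority 1, burst=5, C=5
  Priority 2, burst=10, C=15
  Priority 3, burst=3, C=18
  Priority 4, burst=5, C=23
  Priority 5, burst=9, C=32
Average turnaround = 93/5 = 18.6

18.6


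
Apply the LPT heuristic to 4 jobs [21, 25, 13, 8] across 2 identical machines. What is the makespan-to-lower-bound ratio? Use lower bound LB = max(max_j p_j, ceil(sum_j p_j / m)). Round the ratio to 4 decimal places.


LPT order: [25, 21, 13, 8]
Machine loads after assignment: [33, 34]
LPT makespan = 34
Lower bound = max(max_job, ceil(total/2)) = max(25, 34) = 34
Ratio = 34 / 34 = 1.0

1.0


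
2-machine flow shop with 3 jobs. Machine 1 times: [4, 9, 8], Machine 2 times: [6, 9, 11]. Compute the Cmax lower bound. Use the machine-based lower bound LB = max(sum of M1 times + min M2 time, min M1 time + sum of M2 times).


LB1 = sum(M1 times) + min(M2 times) = 21 + 6 = 27
LB2 = min(M1 times) + sum(M2 times) = 4 + 26 = 30
Lower bound = max(LB1, LB2) = max(27, 30) = 30

30


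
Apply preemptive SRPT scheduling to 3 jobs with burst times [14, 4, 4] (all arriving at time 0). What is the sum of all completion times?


Since all jobs arrive at t=0, SRPT equals SPT ordering.
SPT order: [4, 4, 14]
Completion times:
  Job 1: p=4, C=4
  Job 2: p=4, C=8
  Job 3: p=14, C=22
Total completion time = 4 + 8 + 22 = 34

34


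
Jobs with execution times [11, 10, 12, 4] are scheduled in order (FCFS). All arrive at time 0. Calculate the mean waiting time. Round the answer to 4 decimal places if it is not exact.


FCFS order (as given): [11, 10, 12, 4]
Waiting times:
  Job 1: wait = 0
  Job 2: wait = 11
  Job 3: wait = 21
  Job 4: wait = 33
Sum of waiting times = 65
Average waiting time = 65/4 = 16.25

16.25


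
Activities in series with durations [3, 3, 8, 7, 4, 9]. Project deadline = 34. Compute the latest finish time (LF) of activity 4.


LF(activity 4) = deadline - sum of successor durations
Successors: activities 5 through 6 with durations [4, 9]
Sum of successor durations = 13
LF = 34 - 13 = 21

21


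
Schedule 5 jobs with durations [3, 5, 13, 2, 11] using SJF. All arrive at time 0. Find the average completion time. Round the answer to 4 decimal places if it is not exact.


SJF order (ascending): [2, 3, 5, 11, 13]
Completion times:
  Job 1: burst=2, C=2
  Job 2: burst=3, C=5
  Job 3: burst=5, C=10
  Job 4: burst=11, C=21
  Job 5: burst=13, C=34
Average completion = 72/5 = 14.4

14.4


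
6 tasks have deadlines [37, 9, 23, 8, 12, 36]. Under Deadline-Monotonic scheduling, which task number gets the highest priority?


Sort tasks by relative deadline (ascending):
  Task 4: deadline = 8
  Task 2: deadline = 9
  Task 5: deadline = 12
  Task 3: deadline = 23
  Task 6: deadline = 36
  Task 1: deadline = 37
Priority order (highest first): [4, 2, 5, 3, 6, 1]
Highest priority task = 4

4


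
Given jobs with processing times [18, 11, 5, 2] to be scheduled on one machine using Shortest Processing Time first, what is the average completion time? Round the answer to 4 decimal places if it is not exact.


Sort jobs by processing time (SPT order): [2, 5, 11, 18]
Compute completion times sequentially:
  Job 1: processing = 2, completes at 2
  Job 2: processing = 5, completes at 7
  Job 3: processing = 11, completes at 18
  Job 4: processing = 18, completes at 36
Sum of completion times = 63
Average completion time = 63/4 = 15.75

15.75


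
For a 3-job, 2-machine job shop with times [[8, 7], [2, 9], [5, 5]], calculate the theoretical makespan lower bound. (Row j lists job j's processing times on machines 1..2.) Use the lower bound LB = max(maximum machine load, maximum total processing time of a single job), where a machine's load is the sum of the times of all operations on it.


Machine loads:
  Machine 1: 8 + 2 + 5 = 15
  Machine 2: 7 + 9 + 5 = 21
Max machine load = 21
Job totals:
  Job 1: 15
  Job 2: 11
  Job 3: 10
Max job total = 15
Lower bound = max(21, 15) = 21

21


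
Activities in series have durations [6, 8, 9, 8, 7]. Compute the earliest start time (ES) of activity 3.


Activity 3 starts after activities 1 through 2 complete.
Predecessor durations: [6, 8]
ES = 6 + 8 = 14

14


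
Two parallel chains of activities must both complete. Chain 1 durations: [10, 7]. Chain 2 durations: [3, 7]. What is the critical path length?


Path A total = 10 + 7 = 17
Path B total = 3 + 7 = 10
Critical path = longest path = max(17, 10) = 17

17


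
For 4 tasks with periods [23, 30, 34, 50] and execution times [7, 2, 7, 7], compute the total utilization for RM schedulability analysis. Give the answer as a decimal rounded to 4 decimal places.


Compute individual utilizations (exact fractions):
  Task 1: C/T = 7/23 (approx. 0.3043)
  Task 2: C/T = 2/30 = 1/15 (approx. 0.0667)
  Task 3: C/T = 7/34 (approx. 0.2059)
  Task 4: C/T = 7/50 (approx. 0.14)
Total utilization U = 7/23 + 1/15 + 7/34 + 7/50 = 21023/29325
Rounded to 4 decimal places: U = 0.7169
RM (Liu & Layland) bound for 4 tasks = 0.756828; compare with U = 21023/29325 (approx. 0.716897)
U <= bound, so schedulable by RM sufficient condition.

0.7169


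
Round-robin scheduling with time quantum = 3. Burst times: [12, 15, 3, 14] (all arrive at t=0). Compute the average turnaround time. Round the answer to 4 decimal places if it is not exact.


Time quantum = 3
Execution trace:
  J1 runs 3 units, time = 3
  J2 runs 3 units, time = 6
  J3 runs 3 units, time = 9
  J4 runs 3 units, time = 12
  J1 runs 3 units, time = 15
  J2 runs 3 units, time = 18
  J4 runs 3 units, time = 21
  J1 runs 3 units, time = 24
  J2 runs 3 units, time = 27
  J4 runs 3 units, time = 30
  J1 runs 3 units, time = 33
  J2 runs 3 units, time = 36
  J4 runs 3 units, time = 39
  J2 runs 3 units, time = 42
  J4 runs 2 units, time = 44
Finish times: [33, 42, 9, 44]
Average turnaround = 128/4 = 32.0

32.0


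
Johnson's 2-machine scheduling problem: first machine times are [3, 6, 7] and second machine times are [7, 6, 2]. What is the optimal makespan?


Apply Johnson's rule:
  Group 1 (a <= b): [(1, 3, 7), (2, 6, 6)]
  Group 2 (a > b): [(3, 7, 2)]
Optimal job order: [1, 2, 3]
Schedule:
  Job 1: M1 done at 3, M2 done at 10
  Job 2: M1 done at 9, M2 done at 16
  Job 3: M1 done at 16, M2 done at 18
Makespan = 18

18


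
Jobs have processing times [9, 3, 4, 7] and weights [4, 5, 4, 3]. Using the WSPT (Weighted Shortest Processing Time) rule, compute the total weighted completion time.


Compute p/w ratios and sort ascending (WSPT): [(3, 5), (4, 4), (9, 4), (7, 3)]
Compute weighted completion times:
  Job (p=3,w=5): C=3, w*C=5*3=15
  Job (p=4,w=4): C=7, w*C=4*7=28
  Job (p=9,w=4): C=16, w*C=4*16=64
  Job (p=7,w=3): C=23, w*C=3*23=69
Total weighted completion time = 176

176


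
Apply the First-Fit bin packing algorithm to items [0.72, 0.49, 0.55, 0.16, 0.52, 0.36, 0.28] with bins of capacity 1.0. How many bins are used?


Place items sequentially using First-Fit:
  Item 0.72 -> new Bin 1
  Item 0.49 -> new Bin 2
  Item 0.55 -> new Bin 3
  Item 0.16 -> Bin 1 (now 0.88)
  Item 0.52 -> new Bin 4
  Item 0.36 -> Bin 2 (now 0.85)
  Item 0.28 -> Bin 3 (now 0.83)
Total bins used = 4

4


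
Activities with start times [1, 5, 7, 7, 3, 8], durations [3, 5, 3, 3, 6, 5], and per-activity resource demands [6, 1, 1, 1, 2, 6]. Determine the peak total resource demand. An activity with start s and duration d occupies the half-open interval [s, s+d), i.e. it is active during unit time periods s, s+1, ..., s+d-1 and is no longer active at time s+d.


Each activity i is active on [start_i, start_i + duration_i).
Compute total resource usage per time slot:
  t=0: active resources = [], total = 0
  t=1: active resources = [6], total = 6
  t=2: active resources = [6], total = 6
  t=3: active resources = [6, 2], total = 8
  t=4: active resources = [2], total = 2
  t=5: active resources = [1, 2], total = 3
  t=6: active resources = [1, 2], total = 3
  t=7: active resources = [1, 1, 1, 2], total = 5
  t=8: active resources = [1, 1, 1, 2, 6], total = 11
  t=9: active resources = [1, 1, 1, 6], total = 9
  t=10: active resources = [6], total = 6
  t=11: active resources = [6], total = 6
  t=12: active resources = [6], total = 6
Peak resource demand = 11

11


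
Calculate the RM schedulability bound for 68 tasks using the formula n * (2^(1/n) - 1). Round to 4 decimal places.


Compute 2^(1/68) = 1.0102454700
Subtract 1: 1.0102454700 - 1 = 0.0102454700
Multiply by n: 68 * 0.0102454700 = 0.6966919600
Round to 4 dp: 0.6967

0.6967


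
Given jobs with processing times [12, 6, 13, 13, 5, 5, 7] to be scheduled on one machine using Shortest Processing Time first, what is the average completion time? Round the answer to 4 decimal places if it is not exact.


Sort jobs by processing time (SPT order): [5, 5, 6, 7, 12, 13, 13]
Compute completion times sequentially:
  Job 1: processing = 5, completes at 5
  Job 2: processing = 5, completes at 10
  Job 3: processing = 6, completes at 16
  Job 4: processing = 7, completes at 23
  Job 5: processing = 12, completes at 35
  Job 6: processing = 13, completes at 48
  Job 7: processing = 13, completes at 61
Sum of completion times = 198
Average completion time = 198/7 = 28.2857

28.2857


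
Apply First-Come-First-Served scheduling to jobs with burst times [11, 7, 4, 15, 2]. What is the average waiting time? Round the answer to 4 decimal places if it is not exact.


FCFS order (as given): [11, 7, 4, 15, 2]
Waiting times:
  Job 1: wait = 0
  Job 2: wait = 11
  Job 3: wait = 18
  Job 4: wait = 22
  Job 5: wait = 37
Sum of waiting times = 88
Average waiting time = 88/5 = 17.6

17.6


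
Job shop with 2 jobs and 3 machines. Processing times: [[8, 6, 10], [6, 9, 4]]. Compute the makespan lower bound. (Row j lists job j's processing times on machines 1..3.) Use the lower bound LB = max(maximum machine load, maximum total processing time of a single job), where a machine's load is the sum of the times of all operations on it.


Machine loads:
  Machine 1: 8 + 6 = 14
  Machine 2: 6 + 9 = 15
  Machine 3: 10 + 4 = 14
Max machine load = 15
Job totals:
  Job 1: 24
  Job 2: 19
Max job total = 24
Lower bound = max(15, 24) = 24

24


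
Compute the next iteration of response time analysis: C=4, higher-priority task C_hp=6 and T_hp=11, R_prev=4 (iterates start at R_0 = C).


R_next = C + ceil(R_prev / T_hp) * C_hp
ceil(4 / 11) = ceil(0.3636) = 1
Interference = 1 * 6 = 6
R_next = 4 + 6 = 10

10


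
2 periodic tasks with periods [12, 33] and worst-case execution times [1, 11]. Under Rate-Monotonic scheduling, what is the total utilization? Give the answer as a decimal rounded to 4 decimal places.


Compute individual utilizations (exact fractions):
  Task 1: C/T = 1/12 (approx. 0.0833)
  Task 2: C/T = 11/33 = 1/3 (approx. 0.3333)
Total utilization U = 1/12 + 1/3 = 5/12
Rounded to 4 decimal places: U = 0.4167
RM (Liu & Layland) bound for 2 tasks = 0.828427; compare with U = 5/12 (approx. 0.416667)
U <= bound, so schedulable by RM sufficient condition.

0.4167


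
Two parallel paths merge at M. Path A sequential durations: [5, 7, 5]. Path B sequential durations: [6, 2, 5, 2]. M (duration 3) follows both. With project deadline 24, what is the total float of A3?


Forward pass: ES(A3) = sum of predecessors on chain A = 12
EF = ES + duration = 12 + 5 = 17
Backward pass: LF(M) = deadline = 24; LS(M) = 24 - 3 = 21
LF(A3) = LS(M) - sum(successors on chain A) = 21 - 0 = 21
LS = LF - duration = 21 - 5 = 16
Total float = LS - ES = 16 - 12 = 4

4


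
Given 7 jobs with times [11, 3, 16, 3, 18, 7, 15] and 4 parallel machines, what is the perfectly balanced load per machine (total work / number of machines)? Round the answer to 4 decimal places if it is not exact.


Total processing time = 11 + 3 + 16 + 3 + 18 + 7 + 15 = 73
Number of machines = 4
Ideal balanced load = 73 / 4 = 18.25

18.25


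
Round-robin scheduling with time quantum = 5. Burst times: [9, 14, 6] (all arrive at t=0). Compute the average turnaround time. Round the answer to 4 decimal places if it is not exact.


Time quantum = 5
Execution trace:
  J1 runs 5 units, time = 5
  J2 runs 5 units, time = 10
  J3 runs 5 units, time = 15
  J1 runs 4 units, time = 19
  J2 runs 5 units, time = 24
  J3 runs 1 units, time = 25
  J2 runs 4 units, time = 29
Finish times: [19, 29, 25]
Average turnaround = 73/3 = 24.3333

24.3333


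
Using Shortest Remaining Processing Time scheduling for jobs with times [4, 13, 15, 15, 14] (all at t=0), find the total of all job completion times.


Since all jobs arrive at t=0, SRPT equals SPT ordering.
SPT order: [4, 13, 14, 15, 15]
Completion times:
  Job 1: p=4, C=4
  Job 2: p=13, C=17
  Job 3: p=14, C=31
  Job 4: p=15, C=46
  Job 5: p=15, C=61
Total completion time = 4 + 17 + 31 + 46 + 61 = 159

159


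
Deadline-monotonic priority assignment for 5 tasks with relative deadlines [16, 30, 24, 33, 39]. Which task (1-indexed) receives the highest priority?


Sort tasks by relative deadline (ascending):
  Task 1: deadline = 16
  Task 3: deadline = 24
  Task 2: deadline = 30
  Task 4: deadline = 33
  Task 5: deadline = 39
Priority order (highest first): [1, 3, 2, 4, 5]
Highest priority task = 1

1


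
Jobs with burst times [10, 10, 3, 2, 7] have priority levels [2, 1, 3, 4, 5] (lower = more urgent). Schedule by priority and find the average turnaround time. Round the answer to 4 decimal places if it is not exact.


Sort by priority (ascending = highest first):
Order: [(1, 10), (2, 10), (3, 3), (4, 2), (5, 7)]
Completion times:
  Priority 1, burst=10, C=10
  Priority 2, burst=10, C=20
  Priority 3, burst=3, C=23
  Priority 4, burst=2, C=25
  Priority 5, burst=7, C=32
Average turnaround = 110/5 = 22.0

22.0


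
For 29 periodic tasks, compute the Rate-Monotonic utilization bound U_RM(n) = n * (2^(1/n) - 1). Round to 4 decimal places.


Compute 2^(1/29) = 1.0241895602
Subtract 1: 1.0241895602 - 1 = 0.0241895602
Multiply by n: 29 * 0.0241895602 = 0.7014972458
Round to 4 dp: 0.7015

0.7015


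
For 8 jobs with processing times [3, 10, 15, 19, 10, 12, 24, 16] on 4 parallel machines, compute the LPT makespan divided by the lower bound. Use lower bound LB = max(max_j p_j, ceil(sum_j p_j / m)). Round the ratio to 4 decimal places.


LPT order: [24, 19, 16, 15, 12, 10, 10, 3]
Machine loads after assignment: [27, 29, 26, 27]
LPT makespan = 29
Lower bound = max(max_job, ceil(total/4)) = max(24, 28) = 28
Ratio = 29 / 28 = 1.0357

1.0357


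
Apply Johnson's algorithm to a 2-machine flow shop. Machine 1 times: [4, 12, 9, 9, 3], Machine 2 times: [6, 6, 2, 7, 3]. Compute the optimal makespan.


Apply Johnson's rule:
  Group 1 (a <= b): [(5, 3, 3), (1, 4, 6)]
  Group 2 (a > b): [(4, 9, 7), (2, 12, 6), (3, 9, 2)]
Optimal job order: [5, 1, 4, 2, 3]
Schedule:
  Job 5: M1 done at 3, M2 done at 6
  Job 1: M1 done at 7, M2 done at 13
  Job 4: M1 done at 16, M2 done at 23
  Job 2: M1 done at 28, M2 done at 34
  Job 3: M1 done at 37, M2 done at 39
Makespan = 39

39


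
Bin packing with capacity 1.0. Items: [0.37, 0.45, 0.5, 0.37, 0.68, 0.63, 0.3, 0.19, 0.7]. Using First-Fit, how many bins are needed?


Place items sequentially using First-Fit:
  Item 0.37 -> new Bin 1
  Item 0.45 -> Bin 1 (now 0.82)
  Item 0.5 -> new Bin 2
  Item 0.37 -> Bin 2 (now 0.87)
  Item 0.68 -> new Bin 3
  Item 0.63 -> new Bin 4
  Item 0.3 -> Bin 3 (now 0.98)
  Item 0.19 -> Bin 4 (now 0.82)
  Item 0.7 -> new Bin 5
Total bins used = 5

5


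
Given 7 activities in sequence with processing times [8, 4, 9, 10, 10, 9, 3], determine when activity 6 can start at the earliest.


Activity 6 starts after activities 1 through 5 complete.
Predecessor durations: [8, 4, 9, 10, 10]
ES = 8 + 4 + 9 + 10 + 10 = 41

41


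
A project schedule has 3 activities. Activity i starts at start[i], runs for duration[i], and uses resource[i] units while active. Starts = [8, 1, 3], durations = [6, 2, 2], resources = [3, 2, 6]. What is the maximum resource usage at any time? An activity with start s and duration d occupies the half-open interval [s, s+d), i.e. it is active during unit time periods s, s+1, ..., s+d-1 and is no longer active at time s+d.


Each activity i is active on [start_i, start_i + duration_i).
Compute total resource usage per time slot:
  t=0: active resources = [], total = 0
  t=1: active resources = [2], total = 2
  t=2: active resources = [2], total = 2
  t=3: active resources = [6], total = 6
  t=4: active resources = [6], total = 6
  t=5: active resources = [], total = 0
  t=6: active resources = [], total = 0
  t=7: active resources = [], total = 0
  t=8: active resources = [3], total = 3
  t=9: active resources = [3], total = 3
  t=10: active resources = [3], total = 3
  t=11: active resources = [3], total = 3
  t=12: active resources = [3], total = 3
  t=13: active resources = [3], total = 3
Peak resource demand = 6

6


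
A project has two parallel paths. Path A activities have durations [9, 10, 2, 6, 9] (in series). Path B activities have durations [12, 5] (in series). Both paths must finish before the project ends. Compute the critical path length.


Path A total = 9 + 10 + 2 + 6 + 9 = 36
Path B total = 12 + 5 = 17
Critical path = longest path = max(36, 17) = 36

36


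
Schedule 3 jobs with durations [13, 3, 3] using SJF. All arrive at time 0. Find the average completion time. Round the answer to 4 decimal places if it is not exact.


SJF order (ascending): [3, 3, 13]
Completion times:
  Job 1: burst=3, C=3
  Job 2: burst=3, C=6
  Job 3: burst=13, C=19
Average completion = 28/3 = 9.3333

9.3333


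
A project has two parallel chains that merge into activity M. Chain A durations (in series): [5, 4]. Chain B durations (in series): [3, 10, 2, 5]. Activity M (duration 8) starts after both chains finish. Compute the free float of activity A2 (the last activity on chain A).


ES(A2) = sum of predecessors on chain A = 5
EF(A2) = ES + duration = 5 + 4 = 9
Successor of A2 is M. ES(M) = max(sum(A), sum(B)) = max(9, 20) = 20
Free float = ES(successor) - EF(current) = 20 - 9 = 11

11


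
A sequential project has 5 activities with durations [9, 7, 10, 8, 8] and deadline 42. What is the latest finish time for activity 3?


LF(activity 3) = deadline - sum of successor durations
Successors: activities 4 through 5 with durations [8, 8]
Sum of successor durations = 16
LF = 42 - 16 = 26

26


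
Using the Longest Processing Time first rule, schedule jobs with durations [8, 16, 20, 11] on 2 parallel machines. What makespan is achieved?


Sort jobs in decreasing order (LPT): [20, 16, 11, 8]
Assign each job to the least loaded machine:
  Machine 1: jobs [20, 8], load = 28
  Machine 2: jobs [16, 11], load = 27
Makespan = max load = 28

28


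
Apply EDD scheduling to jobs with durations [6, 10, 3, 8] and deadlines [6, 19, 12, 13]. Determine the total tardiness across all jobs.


Sort by due date (EDD order): [(6, 6), (3, 12), (8, 13), (10, 19)]
Compute completion times and tardiness:
  Job 1: p=6, d=6, C=6, tardiness=max(0,6-6)=0
  Job 2: p=3, d=12, C=9, tardiness=max(0,9-12)=0
  Job 3: p=8, d=13, C=17, tardiness=max(0,17-13)=4
  Job 4: p=10, d=19, C=27, tardiness=max(0,27-19)=8
Total tardiness = 12

12


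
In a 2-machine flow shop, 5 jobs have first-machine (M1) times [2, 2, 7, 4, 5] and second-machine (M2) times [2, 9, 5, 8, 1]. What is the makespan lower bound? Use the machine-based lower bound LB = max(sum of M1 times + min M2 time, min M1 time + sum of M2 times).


LB1 = sum(M1 times) + min(M2 times) = 20 + 1 = 21
LB2 = min(M1 times) + sum(M2 times) = 2 + 25 = 27
Lower bound = max(LB1, LB2) = max(21, 27) = 27

27


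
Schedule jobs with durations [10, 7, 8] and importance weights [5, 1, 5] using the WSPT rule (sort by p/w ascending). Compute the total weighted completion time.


Compute p/w ratios and sort ascending (WSPT): [(8, 5), (10, 5), (7, 1)]
Compute weighted completion times:
  Job (p=8,w=5): C=8, w*C=5*8=40
  Job (p=10,w=5): C=18, w*C=5*18=90
  Job (p=7,w=1): C=25, w*C=1*25=25
Total weighted completion time = 155

155


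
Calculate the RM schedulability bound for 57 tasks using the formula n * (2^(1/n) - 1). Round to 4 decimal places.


Compute 2^(1/57) = 1.0122347161
Subtract 1: 1.0122347161 - 1 = 0.0122347161
Multiply by n: 57 * 0.0122347161 = 0.6973788177
Round to 4 dp: 0.6974

0.6974
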